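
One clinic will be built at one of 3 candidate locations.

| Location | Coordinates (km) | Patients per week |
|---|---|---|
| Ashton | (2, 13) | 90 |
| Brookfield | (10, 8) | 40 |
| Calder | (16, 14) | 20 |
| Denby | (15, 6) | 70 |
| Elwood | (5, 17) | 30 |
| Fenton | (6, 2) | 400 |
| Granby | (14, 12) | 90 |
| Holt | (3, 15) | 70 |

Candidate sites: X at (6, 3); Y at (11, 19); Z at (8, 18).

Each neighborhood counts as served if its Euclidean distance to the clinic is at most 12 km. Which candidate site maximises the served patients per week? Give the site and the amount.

Coverage radius r = 12 km; a point is covered iff (Δx)²+(Δy)² ≤ 12² = 144.
  X (6, 3): covers {Ashton, Brookfield, Denby, Fenton} → 600
  Y (11, 19): covers {Ashton, Brookfield, Calder, Elwood, Granby, Holt} → 340
  Z (8, 18): covers {Ashton, Brookfield, Calder, Elwood, Granby, Holt} → 340
Maximum coverage at X: 600 patients per week.

X, covering 600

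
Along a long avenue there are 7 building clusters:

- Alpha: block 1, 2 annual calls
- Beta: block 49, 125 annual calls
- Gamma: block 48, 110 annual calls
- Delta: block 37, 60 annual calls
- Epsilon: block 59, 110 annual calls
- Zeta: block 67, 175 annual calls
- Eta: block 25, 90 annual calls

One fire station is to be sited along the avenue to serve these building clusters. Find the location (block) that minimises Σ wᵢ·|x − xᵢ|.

For a sum of weighted absolute distances on a line, the optimum is the weighted median (not the mean). Total weight W = 672; half-weight = 336.
Sort by position and accumulate weight:
  block 1 (Alpha, w=2) → cum 2
  block 25 (Eta, w=90) → cum 92
  block 37 (Delta, w=60) → cum 152
  block 48 (Gamma, w=110) → cum 262
  block 49 (Beta, w=125) → cum 387  ≥ 336 → median here
  block 59 (Epsilon, w=110) → cum 497
  block 67 (Zeta, w=175) → cum 672
Optimal location: block 49.

x = 49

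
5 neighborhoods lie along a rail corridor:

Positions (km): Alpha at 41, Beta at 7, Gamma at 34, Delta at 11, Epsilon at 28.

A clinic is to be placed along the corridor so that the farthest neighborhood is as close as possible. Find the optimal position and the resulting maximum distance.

The 1-center on a line is the midpoint of the two extreme points: leftmost at 7, rightmost at 41.
Optimal location = (7 + 41)/2 = 24; maximum distance = (41 − 7)/2 = 17.

location 24, max distance 17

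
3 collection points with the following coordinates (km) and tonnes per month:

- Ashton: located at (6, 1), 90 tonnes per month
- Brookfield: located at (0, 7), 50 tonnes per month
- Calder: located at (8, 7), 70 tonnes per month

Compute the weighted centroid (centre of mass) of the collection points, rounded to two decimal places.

The minimiser of Σwᵢ‖p−pᵢ‖² is the weighted centroid p* = (Σwᵢpᵢ)/(Σwᵢ).
Σwᵢ = 210.
Σwᵢxᵢ = 90·6 + 50·0 + 70·8 = 1100.
Σwᵢyᵢ = 90·1 + 50·7 + 70·7 = 930.
x* = 1100/210 = 5.24, y* = 930/210 = 4.43.

(5.24, 4.43)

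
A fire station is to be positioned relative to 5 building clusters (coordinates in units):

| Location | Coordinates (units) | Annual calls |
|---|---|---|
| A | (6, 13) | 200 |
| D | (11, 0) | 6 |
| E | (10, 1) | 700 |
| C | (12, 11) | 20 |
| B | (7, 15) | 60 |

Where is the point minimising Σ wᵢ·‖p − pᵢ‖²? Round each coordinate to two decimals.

(9.05, 4.48)

The minimiser of Σwᵢ‖p−pᵢ‖² is the weighted centroid p* = (Σwᵢpᵢ)/(Σwᵢ).
Σwᵢ = 986.
Σwᵢxᵢ = 200·6 + 6·11 + 700·10 + 20·12 + 60·7 = 8926.
Σwᵢyᵢ = 200·13 + 6·0 + 700·1 + 20·11 + 60·15 = 4420.
x* = 8926/986 = 9.05, y* = 4420/986 = 4.48.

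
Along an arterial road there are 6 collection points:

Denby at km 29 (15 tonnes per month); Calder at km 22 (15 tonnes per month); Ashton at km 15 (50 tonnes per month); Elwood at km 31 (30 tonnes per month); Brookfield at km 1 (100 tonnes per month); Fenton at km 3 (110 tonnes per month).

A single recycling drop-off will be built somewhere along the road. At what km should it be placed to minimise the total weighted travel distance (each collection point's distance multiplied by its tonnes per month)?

For a sum of weighted absolute distances on a line, the optimum is the weighted median (not the mean). Total weight W = 320; half-weight = 160.
Sort by position and accumulate weight:
  km 1 (Brookfield, w=100) → cum 100
  km 3 (Fenton, w=110) → cum 210  ≥ 160 → median here
  km 15 (Ashton, w=50) → cum 260
  km 22 (Calder, w=15) → cum 275
  km 29 (Denby, w=15) → cum 290
  km 31 (Elwood, w=30) → cum 320
Optimal location: km 3.

x = 3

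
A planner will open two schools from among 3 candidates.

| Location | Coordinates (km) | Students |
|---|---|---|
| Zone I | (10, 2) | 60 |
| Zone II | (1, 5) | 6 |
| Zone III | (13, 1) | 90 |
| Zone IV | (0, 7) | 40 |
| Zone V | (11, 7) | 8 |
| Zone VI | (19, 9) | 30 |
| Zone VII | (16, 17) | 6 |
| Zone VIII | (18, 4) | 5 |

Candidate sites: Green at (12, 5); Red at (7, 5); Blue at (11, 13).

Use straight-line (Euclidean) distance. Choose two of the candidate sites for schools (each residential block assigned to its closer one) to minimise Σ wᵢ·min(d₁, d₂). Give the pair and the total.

{Green, Red}, total 1280.7

Evaluate every pair (each demand assigned to the nearer of the two):
  {Green, Red}: total = 1280.7
  {Green, Blue}: total = 1468.6
  {Red, Blue}: total = 1628.5
Best pair: {Green, Red} with total 1280.7.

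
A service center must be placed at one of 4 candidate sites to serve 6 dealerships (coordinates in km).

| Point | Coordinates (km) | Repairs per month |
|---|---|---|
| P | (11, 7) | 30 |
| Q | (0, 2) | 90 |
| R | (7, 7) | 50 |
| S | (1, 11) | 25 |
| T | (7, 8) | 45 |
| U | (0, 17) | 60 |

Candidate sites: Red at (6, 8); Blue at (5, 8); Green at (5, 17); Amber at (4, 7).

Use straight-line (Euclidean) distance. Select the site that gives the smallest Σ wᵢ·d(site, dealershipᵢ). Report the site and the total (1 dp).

Red, total 1827.1 km

Total weighted distance at each candidate:
  Red (6, 8): total = 1827.1
  Blue (5, 8): total = 1829.9
  Green (5, 17): total = 3177.9
  Amber (4, 7): total = 1849.8
Minimum is at Red with total 1827.1 km.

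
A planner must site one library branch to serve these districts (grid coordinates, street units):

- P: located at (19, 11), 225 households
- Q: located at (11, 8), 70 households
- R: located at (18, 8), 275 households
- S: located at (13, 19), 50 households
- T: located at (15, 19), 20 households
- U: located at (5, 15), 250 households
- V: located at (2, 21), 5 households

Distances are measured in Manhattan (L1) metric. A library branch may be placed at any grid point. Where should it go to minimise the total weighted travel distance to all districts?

Manhattan distance separates: Σwᵢ(|x−xᵢ|+|y−yᵢ|) = Σwᵢ|x−xᵢ| + Σwᵢ|y−yᵢ|, so x and y are optimised independently as 1-D weighted medians.
Total weight W = 895; half = 447.5.
x-coordinate, sorted with cumulative weight:
  x=2 (V, w=5) cum 5
  x=5 (U, w=250) cum 255
  x=11 (Q, w=70) cum 325
  x=13 (S, w=50) cum 375
  x=15 (T, w=20) cum 395
  x=18 (R, w=275) cum 670  ← median
  x=19 (P, w=225) cum 895
⇒ x* = 18
y-coordinate, sorted with cumulative weight:
  y=8 (Q, w=70) cum 70
  y=8 (R, w=275) cum 345
  y=11 (P, w=225) cum 570  ← median
  y=15 (U, w=250) cum 820
  y=19 (S, w=50) cum 870
  y=19 (T, w=20) cum 890
  y=21 (V, w=5) cum 895
⇒ y* = 11

(18, 11)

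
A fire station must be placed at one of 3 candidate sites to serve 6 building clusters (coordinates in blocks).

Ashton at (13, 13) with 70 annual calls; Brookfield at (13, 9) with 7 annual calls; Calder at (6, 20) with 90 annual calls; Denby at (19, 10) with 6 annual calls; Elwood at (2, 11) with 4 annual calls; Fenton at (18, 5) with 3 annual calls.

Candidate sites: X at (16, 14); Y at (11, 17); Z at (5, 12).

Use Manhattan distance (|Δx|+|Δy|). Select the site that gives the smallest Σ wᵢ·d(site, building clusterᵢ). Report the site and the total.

Total weighted distance at each candidate:
  X (16, 14): total = 1919
  Y (11, 17): total = 1417
  Z (5, 12): total = 1689
Minimum is at Y with total 1417 blocks.

Y, total 1417 blocks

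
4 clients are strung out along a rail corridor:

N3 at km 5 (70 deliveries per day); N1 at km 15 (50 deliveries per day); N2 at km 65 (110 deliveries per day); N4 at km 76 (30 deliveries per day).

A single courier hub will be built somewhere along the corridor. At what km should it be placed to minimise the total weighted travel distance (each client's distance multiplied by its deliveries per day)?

For a sum of weighted absolute distances on a line, the optimum is the weighted median (not the mean). Total weight W = 260; half-weight = 130.
Sort by position and accumulate weight:
  km 5 (N3, w=70) → cum 70
  km 15 (N1, w=50) → cum 120
  km 65 (N2, w=110) → cum 230  ≥ 130 → median here
  km 76 (N4, w=30) → cum 260
Optimal location: km 65.

x = 65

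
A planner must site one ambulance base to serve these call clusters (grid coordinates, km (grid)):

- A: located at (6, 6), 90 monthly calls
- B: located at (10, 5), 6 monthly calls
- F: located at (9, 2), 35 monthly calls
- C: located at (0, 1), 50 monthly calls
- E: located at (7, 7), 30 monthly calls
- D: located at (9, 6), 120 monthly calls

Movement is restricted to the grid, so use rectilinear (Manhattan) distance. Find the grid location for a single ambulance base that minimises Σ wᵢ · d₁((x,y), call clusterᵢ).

Manhattan distance separates: Σwᵢ(|x−xᵢ|+|y−yᵢ|) = Σwᵢ|x−xᵢ| + Σwᵢ|y−yᵢ|, so x and y are optimised independently as 1-D weighted medians.
Total weight W = 331; half = 165.5.
x-coordinate, sorted with cumulative weight:
  x=0 (C, w=50) cum 50
  x=6 (A, w=90) cum 140
  x=7 (E, w=30) cum 170  ← median
  x=9 (F, w=35) cum 205
  x=9 (D, w=120) cum 325
  x=10 (B, w=6) cum 331
⇒ x* = 7
y-coordinate, sorted with cumulative weight:
  y=1 (C, w=50) cum 50
  y=2 (F, w=35) cum 85
  y=5 (B, w=6) cum 91
  y=6 (A, w=90) cum 181  ← median
  y=6 (D, w=120) cum 301
  y=7 (E, w=30) cum 331
⇒ y* = 6

(7, 6)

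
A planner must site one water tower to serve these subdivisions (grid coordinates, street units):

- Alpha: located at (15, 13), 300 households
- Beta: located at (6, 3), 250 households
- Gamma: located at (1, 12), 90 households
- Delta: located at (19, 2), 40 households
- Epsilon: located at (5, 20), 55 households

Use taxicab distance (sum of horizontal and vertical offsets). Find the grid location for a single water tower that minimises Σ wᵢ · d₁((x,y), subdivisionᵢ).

(6, 12)

Manhattan distance separates: Σwᵢ(|x−xᵢ|+|y−yᵢ|) = Σwᵢ|x−xᵢ| + Σwᵢ|y−yᵢ|, so x and y are optimised independently as 1-D weighted medians.
Total weight W = 735; half = 367.5.
x-coordinate, sorted with cumulative weight:
  x=1 (Gamma, w=90) cum 90
  x=5 (Epsilon, w=55) cum 145
  x=6 (Beta, w=250) cum 395  ← median
  x=15 (Alpha, w=300) cum 695
  x=19 (Delta, w=40) cum 735
⇒ x* = 6
y-coordinate, sorted with cumulative weight:
  y=2 (Delta, w=40) cum 40
  y=3 (Beta, w=250) cum 290
  y=12 (Gamma, w=90) cum 380  ← median
  y=13 (Alpha, w=300) cum 680
  y=20 (Epsilon, w=55) cum 735
⇒ y* = 12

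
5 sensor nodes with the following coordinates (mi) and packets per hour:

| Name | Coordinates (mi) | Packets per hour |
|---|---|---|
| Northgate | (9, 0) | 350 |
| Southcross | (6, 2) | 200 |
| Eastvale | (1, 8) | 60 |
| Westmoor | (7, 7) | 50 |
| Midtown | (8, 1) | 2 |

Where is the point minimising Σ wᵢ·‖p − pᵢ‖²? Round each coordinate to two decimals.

(7.21, 1.86)

The minimiser of Σwᵢ‖p−pᵢ‖² is the weighted centroid p* = (Σwᵢpᵢ)/(Σwᵢ).
Σwᵢ = 662.
Σwᵢxᵢ = 350·9 + 200·6 + 60·1 + 50·7 + 2·8 = 4776.
Σwᵢyᵢ = 350·0 + 200·2 + 60·8 + 50·7 + 2·1 = 1232.
x* = 4776/662 = 7.21, y* = 1232/662 = 1.86.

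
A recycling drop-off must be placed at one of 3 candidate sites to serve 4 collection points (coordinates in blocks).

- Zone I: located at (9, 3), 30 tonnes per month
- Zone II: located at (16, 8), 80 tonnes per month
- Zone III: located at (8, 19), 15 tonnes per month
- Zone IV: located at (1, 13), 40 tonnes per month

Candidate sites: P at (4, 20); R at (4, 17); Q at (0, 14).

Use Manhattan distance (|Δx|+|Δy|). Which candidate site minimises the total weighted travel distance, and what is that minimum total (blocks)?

Total weighted distance at each candidate:
  P (4, 20): total = 3055
  R (4, 17): total = 2620
  Q (0, 14): total = 2635
Minimum is at R with total 2620 blocks.

R, total 2620 blocks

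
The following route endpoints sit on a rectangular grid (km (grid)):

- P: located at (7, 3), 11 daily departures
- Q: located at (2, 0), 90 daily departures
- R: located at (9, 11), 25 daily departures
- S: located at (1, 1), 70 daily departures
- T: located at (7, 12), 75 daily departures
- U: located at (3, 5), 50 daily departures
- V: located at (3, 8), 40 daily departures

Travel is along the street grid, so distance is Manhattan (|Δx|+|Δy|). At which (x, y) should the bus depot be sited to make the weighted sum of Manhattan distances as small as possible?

(3, 5)

Manhattan distance separates: Σwᵢ(|x−xᵢ|+|y−yᵢ|) = Σwᵢ|x−xᵢ| + Σwᵢ|y−yᵢ|, so x and y are optimised independently as 1-D weighted medians.
Total weight W = 361; half = 180.5.
x-coordinate, sorted with cumulative weight:
  x=1 (S, w=70) cum 70
  x=2 (Q, w=90) cum 160
  x=3 (U, w=50) cum 210  ← median
  x=3 (V, w=40) cum 250
  x=7 (P, w=11) cum 261
  x=7 (T, w=75) cum 336
  x=9 (R, w=25) cum 361
⇒ x* = 3
y-coordinate, sorted with cumulative weight:
  y=0 (Q, w=90) cum 90
  y=1 (S, w=70) cum 160
  y=3 (P, w=11) cum 171
  y=5 (U, w=50) cum 221  ← median
  y=8 (V, w=40) cum 261
  y=11 (R, w=25) cum 286
  y=12 (T, w=75) cum 361
⇒ y* = 5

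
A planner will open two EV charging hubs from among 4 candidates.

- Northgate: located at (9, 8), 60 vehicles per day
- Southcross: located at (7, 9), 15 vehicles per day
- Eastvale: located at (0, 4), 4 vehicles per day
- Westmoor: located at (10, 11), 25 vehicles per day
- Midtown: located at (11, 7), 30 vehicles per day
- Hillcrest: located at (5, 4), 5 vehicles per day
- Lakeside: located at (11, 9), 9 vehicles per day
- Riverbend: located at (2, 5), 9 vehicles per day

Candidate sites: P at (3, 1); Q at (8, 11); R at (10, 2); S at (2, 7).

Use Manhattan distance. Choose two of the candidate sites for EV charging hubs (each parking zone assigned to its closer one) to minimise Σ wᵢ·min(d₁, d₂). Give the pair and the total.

Evaluate every pair (each demand assigned to the nearer of the two):
  {Q, S}: total = 658
  {P, Q}: total = 684
  {Q, R}: total = 742
  {R, S}: total = 1070
  {P, R}: total = 1141
  {P, S}: total = 1317
Best pair: {Q, S} with total 658.

{Q, S}, total 658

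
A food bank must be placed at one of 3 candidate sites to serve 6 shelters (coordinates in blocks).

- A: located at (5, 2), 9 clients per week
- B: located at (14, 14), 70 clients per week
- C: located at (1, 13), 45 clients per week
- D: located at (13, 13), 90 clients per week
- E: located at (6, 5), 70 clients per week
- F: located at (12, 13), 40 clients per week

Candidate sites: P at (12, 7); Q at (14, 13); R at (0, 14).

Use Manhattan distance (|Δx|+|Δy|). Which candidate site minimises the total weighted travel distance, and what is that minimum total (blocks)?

Total weighted distance at each candidate:
  P (12, 7): total = 2933
  Q (14, 13): total = 2125
  R (0, 14): total = 4053
Minimum is at Q with total 2125 blocks.

Q, total 2125 blocks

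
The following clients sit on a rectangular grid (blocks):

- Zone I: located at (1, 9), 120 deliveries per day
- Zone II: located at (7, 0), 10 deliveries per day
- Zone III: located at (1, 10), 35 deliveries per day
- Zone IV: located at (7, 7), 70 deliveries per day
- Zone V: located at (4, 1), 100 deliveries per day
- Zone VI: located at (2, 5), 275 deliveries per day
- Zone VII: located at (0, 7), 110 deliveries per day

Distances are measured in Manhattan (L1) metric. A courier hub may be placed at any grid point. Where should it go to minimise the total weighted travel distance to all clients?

Manhattan distance separates: Σwᵢ(|x−xᵢ|+|y−yᵢ|) = Σwᵢ|x−xᵢ| + Σwᵢ|y−yᵢ|, so x and y are optimised independently as 1-D weighted medians.
Total weight W = 720; half = 360.
x-coordinate, sorted with cumulative weight:
  x=0 (Zone VII, w=110) cum 110
  x=1 (Zone I, w=120) cum 230
  x=1 (Zone III, w=35) cum 265
  x=2 (Zone VI, w=275) cum 540  ← median
  x=4 (Zone V, w=100) cum 640
  x=7 (Zone II, w=10) cum 650
  x=7 (Zone IV, w=70) cum 720
⇒ x* = 2
y-coordinate, sorted with cumulative weight:
  y=0 (Zone II, w=10) cum 10
  y=1 (Zone V, w=100) cum 110
  y=5 (Zone VI, w=275) cum 385  ← median
  y=7 (Zone IV, w=70) cum 455
  y=7 (Zone VII, w=110) cum 565
  y=9 (Zone I, w=120) cum 685
  y=10 (Zone III, w=35) cum 720
⇒ y* = 5

(2, 5)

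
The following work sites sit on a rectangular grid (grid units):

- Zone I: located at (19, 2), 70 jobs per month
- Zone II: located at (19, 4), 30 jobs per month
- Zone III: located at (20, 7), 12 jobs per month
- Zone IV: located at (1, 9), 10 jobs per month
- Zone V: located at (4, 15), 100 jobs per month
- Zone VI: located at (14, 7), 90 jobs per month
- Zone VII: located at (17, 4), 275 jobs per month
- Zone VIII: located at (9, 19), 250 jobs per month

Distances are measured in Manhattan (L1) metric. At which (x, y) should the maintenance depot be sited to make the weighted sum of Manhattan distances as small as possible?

(14, 7)

Manhattan distance separates: Σwᵢ(|x−xᵢ|+|y−yᵢ|) = Σwᵢ|x−xᵢ| + Σwᵢ|y−yᵢ|, so x and y are optimised independently as 1-D weighted medians.
Total weight W = 837; half = 418.5.
x-coordinate, sorted with cumulative weight:
  x=1 (Zone IV, w=10) cum 10
  x=4 (Zone V, w=100) cum 110
  x=9 (Zone VIII, w=250) cum 360
  x=14 (Zone VI, w=90) cum 450  ← median
  x=17 (Zone VII, w=275) cum 725
  x=19 (Zone I, w=70) cum 795
  x=19 (Zone II, w=30) cum 825
  x=20 (Zone III, w=12) cum 837
⇒ x* = 14
y-coordinate, sorted with cumulative weight:
  y=2 (Zone I, w=70) cum 70
  y=4 (Zone II, w=30) cum 100
  y=4 (Zone VII, w=275) cum 375
  y=7 (Zone III, w=12) cum 387
  y=7 (Zone VI, w=90) cum 477  ← median
  y=9 (Zone IV, w=10) cum 487
  y=15 (Zone V, w=100) cum 587
  y=19 (Zone VIII, w=250) cum 837
⇒ y* = 7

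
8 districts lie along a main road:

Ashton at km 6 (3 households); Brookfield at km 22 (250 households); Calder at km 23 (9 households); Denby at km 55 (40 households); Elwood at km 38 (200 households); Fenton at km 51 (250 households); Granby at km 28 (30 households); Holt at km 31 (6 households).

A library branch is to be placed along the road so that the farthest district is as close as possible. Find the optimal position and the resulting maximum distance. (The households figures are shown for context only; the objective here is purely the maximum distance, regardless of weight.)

The 1-center on a line is the midpoint of the two extreme points: leftmost at 6, rightmost at 55.
Optimal location = (6 + 55)/2 = 30.5; maximum distance = (55 − 6)/2 = 24.5.

location 30.5, max distance 24.5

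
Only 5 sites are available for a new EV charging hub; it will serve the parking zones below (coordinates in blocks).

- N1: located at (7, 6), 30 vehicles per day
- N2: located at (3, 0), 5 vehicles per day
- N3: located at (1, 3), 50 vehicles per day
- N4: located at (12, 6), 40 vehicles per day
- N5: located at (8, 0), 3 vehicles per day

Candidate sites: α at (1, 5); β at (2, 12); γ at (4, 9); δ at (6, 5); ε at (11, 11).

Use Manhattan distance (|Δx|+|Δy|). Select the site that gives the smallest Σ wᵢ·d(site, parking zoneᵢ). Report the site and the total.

Total weighted distance at each candidate:
  α (1, 5): total = 861
  β (2, 12): total = 1589
  γ (4, 9): total = 1159
  δ (6, 5): total = 751
  ε (11, 11): total = 1547
Minimum is at δ with total 751 blocks.

δ, total 751 blocks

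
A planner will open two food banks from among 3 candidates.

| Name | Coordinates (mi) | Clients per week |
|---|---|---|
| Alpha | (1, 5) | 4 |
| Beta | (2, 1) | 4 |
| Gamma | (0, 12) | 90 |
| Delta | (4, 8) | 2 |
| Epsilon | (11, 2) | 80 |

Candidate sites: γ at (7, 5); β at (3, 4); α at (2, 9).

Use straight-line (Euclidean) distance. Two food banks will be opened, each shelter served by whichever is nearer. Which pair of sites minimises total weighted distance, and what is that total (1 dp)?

{γ, α}, total 771.1

Evaluate every pair (each demand assigned to the nearer of the two):
  {γ, α}: total = 771.1
  {β, α}: total = 1010.3
  {γ, β}: total = 1198.8
Best pair: {γ, α} with total 771.1.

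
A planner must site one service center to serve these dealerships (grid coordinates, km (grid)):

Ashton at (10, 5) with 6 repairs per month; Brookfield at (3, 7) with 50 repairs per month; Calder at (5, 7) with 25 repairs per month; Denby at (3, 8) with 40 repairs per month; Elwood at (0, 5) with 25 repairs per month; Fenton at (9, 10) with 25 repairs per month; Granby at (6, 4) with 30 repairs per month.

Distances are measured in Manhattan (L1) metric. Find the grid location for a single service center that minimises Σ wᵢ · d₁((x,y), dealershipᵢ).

(3, 7)

Manhattan distance separates: Σwᵢ(|x−xᵢ|+|y−yᵢ|) = Σwᵢ|x−xᵢ| + Σwᵢ|y−yᵢ|, so x and y are optimised independently as 1-D weighted medians.
Total weight W = 201; half = 100.5.
x-coordinate, sorted with cumulative weight:
  x=0 (Elwood, w=25) cum 25
  x=3 (Brookfield, w=50) cum 75
  x=3 (Denby, w=40) cum 115  ← median
  x=5 (Calder, w=25) cum 140
  x=6 (Granby, w=30) cum 170
  x=9 (Fenton, w=25) cum 195
  x=10 (Ashton, w=6) cum 201
⇒ x* = 3
y-coordinate, sorted with cumulative weight:
  y=4 (Granby, w=30) cum 30
  y=5 (Ashton, w=6) cum 36
  y=5 (Elwood, w=25) cum 61
  y=7 (Brookfield, w=50) cum 111  ← median
  y=7 (Calder, w=25) cum 136
  y=8 (Denby, w=40) cum 176
  y=10 (Fenton, w=25) cum 201
⇒ y* = 7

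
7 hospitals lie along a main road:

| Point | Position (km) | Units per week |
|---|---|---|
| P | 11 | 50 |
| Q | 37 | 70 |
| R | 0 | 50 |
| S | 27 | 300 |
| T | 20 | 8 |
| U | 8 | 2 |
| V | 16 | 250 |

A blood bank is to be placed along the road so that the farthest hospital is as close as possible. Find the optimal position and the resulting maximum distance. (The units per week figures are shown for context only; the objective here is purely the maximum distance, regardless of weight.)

location 18.5, max distance 18.5

The 1-center on a line is the midpoint of the two extreme points: leftmost at 0, rightmost at 37.
Optimal location = (0 + 37)/2 = 18.5; maximum distance = (37 − 0)/2 = 18.5.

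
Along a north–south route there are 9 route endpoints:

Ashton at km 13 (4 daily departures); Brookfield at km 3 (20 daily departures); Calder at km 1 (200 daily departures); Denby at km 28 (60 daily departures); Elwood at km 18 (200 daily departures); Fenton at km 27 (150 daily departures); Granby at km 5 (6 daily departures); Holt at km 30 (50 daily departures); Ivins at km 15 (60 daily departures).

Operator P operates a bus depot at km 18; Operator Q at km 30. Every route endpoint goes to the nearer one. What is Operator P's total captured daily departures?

490

The indifferent point is the midpoint (18+30)/2 = 24; route endpoints left of it (closer to Operator P at 18) go to Operator P, those right go to Operator Q.
  Calder at 1 (w=200) → Operator P
  Brookfield at 3 (w=20) → Operator P
  Granby at 5 (w=6) → Operator P
  Ashton at 13 (w=4) → Operator P
  Ivins at 15 (w=60) → Operator P
  Elwood at 18 (w=200) → Operator P
  Fenton at 27 (w=150) → Operator Q
  Denby at 28 (w=60) → Operator Q
  Holt at 30 (w=50) → Operator Q
Operator P captures 490; Operator Q captures 260.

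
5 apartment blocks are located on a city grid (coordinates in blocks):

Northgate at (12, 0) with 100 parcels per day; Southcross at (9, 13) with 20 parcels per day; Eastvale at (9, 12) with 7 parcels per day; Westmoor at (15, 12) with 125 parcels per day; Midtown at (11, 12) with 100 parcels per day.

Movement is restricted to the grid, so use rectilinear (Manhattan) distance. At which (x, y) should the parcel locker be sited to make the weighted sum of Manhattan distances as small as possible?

(12, 12)

Manhattan distance separates: Σwᵢ(|x−xᵢ|+|y−yᵢ|) = Σwᵢ|x−xᵢ| + Σwᵢ|y−yᵢ|, so x and y are optimised independently as 1-D weighted medians.
Total weight W = 352; half = 176.
x-coordinate, sorted with cumulative weight:
  x=9 (Southcross, w=20) cum 20
  x=9 (Eastvale, w=7) cum 27
  x=11 (Midtown, w=100) cum 127
  x=12 (Northgate, w=100) cum 227  ← median
  x=15 (Westmoor, w=125) cum 352
⇒ x* = 12
y-coordinate, sorted with cumulative weight:
  y=0 (Northgate, w=100) cum 100
  y=12 (Eastvale, w=7) cum 107
  y=12 (Westmoor, w=125) cum 232  ← median
  y=12 (Midtown, w=100) cum 332
  y=13 (Southcross, w=20) cum 352
⇒ y* = 12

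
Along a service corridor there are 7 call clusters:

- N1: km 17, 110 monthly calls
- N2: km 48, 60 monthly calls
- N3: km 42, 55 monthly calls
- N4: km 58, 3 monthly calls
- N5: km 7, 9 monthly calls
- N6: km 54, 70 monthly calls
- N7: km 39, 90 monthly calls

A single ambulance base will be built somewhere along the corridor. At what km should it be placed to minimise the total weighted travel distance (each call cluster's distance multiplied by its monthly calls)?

For a sum of weighted absolute distances on a line, the optimum is the weighted median (not the mean). Total weight W = 397; half-weight = 198.5.
Sort by position and accumulate weight:
  km 7 (N5, w=9) → cum 9
  km 17 (N1, w=110) → cum 119
  km 39 (N7, w=90) → cum 209  ≥ 198.5 → median here
  km 42 (N3, w=55) → cum 264
  km 48 (N2, w=60) → cum 324
  km 54 (N6, w=70) → cum 394
  km 58 (N4, w=3) → cum 397
Optimal location: km 39.

x = 39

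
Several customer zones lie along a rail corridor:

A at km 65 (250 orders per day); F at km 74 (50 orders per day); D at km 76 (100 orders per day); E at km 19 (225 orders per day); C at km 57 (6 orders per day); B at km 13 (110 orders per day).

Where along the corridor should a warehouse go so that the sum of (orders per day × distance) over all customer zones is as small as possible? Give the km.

For a sum of weighted absolute distances on a line, the optimum is the weighted median (not the mean). Total weight W = 741; half-weight = 370.5.
Sort by position and accumulate weight:
  km 13 (B, w=110) → cum 110
  km 19 (E, w=225) → cum 335
  km 57 (C, w=6) → cum 341
  km 65 (A, w=250) → cum 591  ≥ 370.5 → median here
  km 74 (F, w=50) → cum 641
  km 76 (D, w=100) → cum 741
Optimal location: km 65.

x = 65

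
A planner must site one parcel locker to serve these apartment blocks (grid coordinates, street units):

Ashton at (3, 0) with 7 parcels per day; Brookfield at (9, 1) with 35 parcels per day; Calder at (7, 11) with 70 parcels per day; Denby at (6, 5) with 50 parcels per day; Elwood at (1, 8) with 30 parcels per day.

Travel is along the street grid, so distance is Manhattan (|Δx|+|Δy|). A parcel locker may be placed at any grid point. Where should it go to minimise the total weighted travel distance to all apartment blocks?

Manhattan distance separates: Σwᵢ(|x−xᵢ|+|y−yᵢ|) = Σwᵢ|x−xᵢ| + Σwᵢ|y−yᵢ|, so x and y are optimised independently as 1-D weighted medians.
Total weight W = 192; half = 96.
x-coordinate, sorted with cumulative weight:
  x=1 (Elwood, w=30) cum 30
  x=3 (Ashton, w=7) cum 37
  x=6 (Denby, w=50) cum 87
  x=7 (Calder, w=70) cum 157  ← median
  x=9 (Brookfield, w=35) cum 192
⇒ x* = 7
y-coordinate, sorted with cumulative weight:
  y=0 (Ashton, w=7) cum 7
  y=1 (Brookfield, w=35) cum 42
  y=5 (Denby, w=50) cum 92
  y=8 (Elwood, w=30) cum 122  ← median
  y=11 (Calder, w=70) cum 192
⇒ y* = 8

(7, 8)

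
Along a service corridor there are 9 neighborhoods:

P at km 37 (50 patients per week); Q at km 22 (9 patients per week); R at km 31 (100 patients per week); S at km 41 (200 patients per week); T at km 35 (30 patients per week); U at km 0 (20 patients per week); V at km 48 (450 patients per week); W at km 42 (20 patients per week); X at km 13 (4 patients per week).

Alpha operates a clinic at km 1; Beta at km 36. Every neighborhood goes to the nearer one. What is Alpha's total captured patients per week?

The indifferent point is the midpoint (1+36)/2 = 18.5; neighborhoods left of it (closer to Alpha at 1) go to Alpha, those right go to Beta.
  U at 0 (w=20) → Alpha
  X at 13 (w=4) → Alpha
  Q at 22 (w=9) → Beta
  R at 31 (w=100) → Beta
  T at 35 (w=30) → Beta
  P at 37 (w=50) → Beta
  S at 41 (w=200) → Beta
  W at 42 (w=20) → Beta
  V at 48 (w=450) → Beta
Alpha captures 24; Beta captures 859.

24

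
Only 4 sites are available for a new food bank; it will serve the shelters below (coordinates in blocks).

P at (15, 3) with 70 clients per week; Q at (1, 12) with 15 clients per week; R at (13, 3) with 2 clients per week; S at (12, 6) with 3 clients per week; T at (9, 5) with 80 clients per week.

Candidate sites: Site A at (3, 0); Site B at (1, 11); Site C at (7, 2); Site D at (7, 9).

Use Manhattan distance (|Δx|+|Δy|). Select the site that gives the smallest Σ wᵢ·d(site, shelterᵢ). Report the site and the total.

Site C, total 1311 blocks

Total weighted distance at each candidate:
  Site A (3, 0): total = 2211
  Site B (1, 11): total = 2763
  Site C (7, 2): total = 1311
  Site D (7, 9): total = 1643
Minimum is at Site C with total 1311 blocks.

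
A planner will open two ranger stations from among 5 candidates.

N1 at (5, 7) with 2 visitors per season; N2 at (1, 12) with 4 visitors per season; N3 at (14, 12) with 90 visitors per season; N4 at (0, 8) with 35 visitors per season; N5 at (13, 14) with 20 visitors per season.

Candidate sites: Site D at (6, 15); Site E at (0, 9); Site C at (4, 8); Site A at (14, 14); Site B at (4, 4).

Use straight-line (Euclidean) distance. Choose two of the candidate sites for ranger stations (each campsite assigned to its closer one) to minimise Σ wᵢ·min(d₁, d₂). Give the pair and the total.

{Site E, Site A}, total 258.4

Evaluate every pair (each demand assigned to the nearer of the two):
  {Site E, Site A}: total = 258.4
  {Site C, Site A}: total = 362.8
  {Site A, Site B}: total = 438.5
  {Site D, Site A}: total = 562.1
  {Site D, Site E}: total = 968.8
  {Site D, Site C}: total = 1073.2
  {Site D, Site B}: total = 1138.0
  {Site E, Site C}: total = 1236.1
  {Site C, Site B}: total = 1348.5
  {Site E, Site B}: total = 1475.6
Best pair: {Site E, Site A} with total 258.4.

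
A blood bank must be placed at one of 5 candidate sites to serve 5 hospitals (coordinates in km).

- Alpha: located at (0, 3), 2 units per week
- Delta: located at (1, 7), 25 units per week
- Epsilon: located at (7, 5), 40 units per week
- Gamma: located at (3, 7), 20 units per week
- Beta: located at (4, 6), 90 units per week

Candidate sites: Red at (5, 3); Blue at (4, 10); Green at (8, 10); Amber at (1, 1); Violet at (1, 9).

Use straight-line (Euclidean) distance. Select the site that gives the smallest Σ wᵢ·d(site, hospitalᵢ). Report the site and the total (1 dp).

Red, total 638.6 km

Total weighted distance at each candidate:
  Red (5, 3): total = 638.6
  Blue (4, 10): total = 778.7
  Green (8, 10): total = 1041.4
  Amber (1, 1): total = 1094.2
  Violet (1, 9): total = 789.0
Minimum is at Red with total 638.6 km.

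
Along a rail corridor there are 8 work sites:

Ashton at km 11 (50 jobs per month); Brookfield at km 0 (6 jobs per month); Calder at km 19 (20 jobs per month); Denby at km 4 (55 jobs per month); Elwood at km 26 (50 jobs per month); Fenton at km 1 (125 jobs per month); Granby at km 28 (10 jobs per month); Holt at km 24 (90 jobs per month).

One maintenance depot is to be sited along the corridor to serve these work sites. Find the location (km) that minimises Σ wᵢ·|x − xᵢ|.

x = 11

For a sum of weighted absolute distances on a line, the optimum is the weighted median (not the mean). Total weight W = 406; half-weight = 203.
Sort by position and accumulate weight:
  km 0 (Brookfield, w=6) → cum 6
  km 1 (Fenton, w=125) → cum 131
  km 4 (Denby, w=55) → cum 186
  km 11 (Ashton, w=50) → cum 236  ≥ 203 → median here
  km 19 (Calder, w=20) → cum 256
  km 24 (Holt, w=90) → cum 346
  km 26 (Elwood, w=50) → cum 396
  km 28 (Granby, w=10) → cum 406
Optimal location: km 11.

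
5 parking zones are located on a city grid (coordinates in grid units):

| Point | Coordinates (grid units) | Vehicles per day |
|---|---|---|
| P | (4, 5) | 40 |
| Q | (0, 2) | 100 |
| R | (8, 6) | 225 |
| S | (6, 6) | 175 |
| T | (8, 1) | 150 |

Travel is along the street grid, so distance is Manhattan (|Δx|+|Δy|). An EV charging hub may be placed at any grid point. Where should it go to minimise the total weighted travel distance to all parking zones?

(8, 6)

Manhattan distance separates: Σwᵢ(|x−xᵢ|+|y−yᵢ|) = Σwᵢ|x−xᵢ| + Σwᵢ|y−yᵢ|, so x and y are optimised independently as 1-D weighted medians.
Total weight W = 690; half = 345.
x-coordinate, sorted with cumulative weight:
  x=0 (Q, w=100) cum 100
  x=4 (P, w=40) cum 140
  x=6 (S, w=175) cum 315
  x=8 (R, w=225) cum 540  ← median
  x=8 (T, w=150) cum 690
⇒ x* = 8
y-coordinate, sorted with cumulative weight:
  y=1 (T, w=150) cum 150
  y=2 (Q, w=100) cum 250
  y=5 (P, w=40) cum 290
  y=6 (R, w=225) cum 515  ← median
  y=6 (S, w=175) cum 690
⇒ y* = 6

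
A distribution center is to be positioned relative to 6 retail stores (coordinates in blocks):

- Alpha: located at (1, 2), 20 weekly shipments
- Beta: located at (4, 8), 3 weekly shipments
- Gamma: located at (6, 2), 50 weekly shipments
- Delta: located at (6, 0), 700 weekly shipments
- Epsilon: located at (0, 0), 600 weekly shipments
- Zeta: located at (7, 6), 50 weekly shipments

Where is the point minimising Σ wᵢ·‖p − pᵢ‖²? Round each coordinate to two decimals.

The minimiser of Σwᵢ‖p−pᵢ‖² is the weighted centroid p* = (Σwᵢpᵢ)/(Σwᵢ).
Σwᵢ = 1423.
Σwᵢxᵢ = 20·1 + 3·4 + 50·6 + 700·6 + 600·0 + 50·7 = 4882.
Σwᵢyᵢ = 20·2 + 3·8 + 50·2 + 700·0 + 600·0 + 50·6 = 464.
x* = 4882/1423 = 3.43, y* = 464/1423 = 0.33.

(3.43, 0.33)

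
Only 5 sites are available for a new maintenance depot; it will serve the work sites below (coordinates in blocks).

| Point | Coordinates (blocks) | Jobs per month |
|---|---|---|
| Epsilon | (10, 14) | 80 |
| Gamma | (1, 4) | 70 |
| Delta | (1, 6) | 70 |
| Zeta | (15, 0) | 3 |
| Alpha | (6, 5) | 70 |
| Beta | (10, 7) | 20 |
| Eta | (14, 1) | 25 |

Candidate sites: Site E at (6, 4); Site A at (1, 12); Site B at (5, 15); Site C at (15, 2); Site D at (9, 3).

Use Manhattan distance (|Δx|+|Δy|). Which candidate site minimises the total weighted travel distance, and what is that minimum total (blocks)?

Total weighted distance at each candidate:
  Site E (6, 4): total = 2484
  Site A (1, 12): total = 3658
  Site B (5, 15): total = 4120
  Site C (15, 2): total = 4836
  Site D (9, 3): total = 3012
Minimum is at Site E with total 2484 blocks.

Site E, total 2484 blocks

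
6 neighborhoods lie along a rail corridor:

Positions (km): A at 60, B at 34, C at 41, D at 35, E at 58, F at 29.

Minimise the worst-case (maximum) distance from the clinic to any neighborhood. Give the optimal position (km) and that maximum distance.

The 1-center on a line is the midpoint of the two extreme points: leftmost at 29, rightmost at 60.
Optimal location = (29 + 60)/2 = 44.5; maximum distance = (60 − 29)/2 = 15.5.

location 44.5, max distance 15.5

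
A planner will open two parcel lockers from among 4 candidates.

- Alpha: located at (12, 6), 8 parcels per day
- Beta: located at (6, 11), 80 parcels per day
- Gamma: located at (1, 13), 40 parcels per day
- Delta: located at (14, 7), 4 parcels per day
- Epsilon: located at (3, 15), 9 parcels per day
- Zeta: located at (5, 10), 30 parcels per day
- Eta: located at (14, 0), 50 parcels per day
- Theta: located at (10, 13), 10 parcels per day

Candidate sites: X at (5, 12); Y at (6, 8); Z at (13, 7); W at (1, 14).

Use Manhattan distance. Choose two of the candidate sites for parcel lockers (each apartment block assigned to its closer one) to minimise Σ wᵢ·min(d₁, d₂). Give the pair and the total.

{X, Z}, total 945

Evaluate every pair (each demand assigned to the nearer of the two):
  {X, Z}: total = 945
  {Y, Z}: total = 1330
  {Y, W}: total = 1387
  {X, Y}: total = 1425
  {Z, W}: total = 1457
  {X, W}: total = 1557
Best pair: {X, Z} with total 945.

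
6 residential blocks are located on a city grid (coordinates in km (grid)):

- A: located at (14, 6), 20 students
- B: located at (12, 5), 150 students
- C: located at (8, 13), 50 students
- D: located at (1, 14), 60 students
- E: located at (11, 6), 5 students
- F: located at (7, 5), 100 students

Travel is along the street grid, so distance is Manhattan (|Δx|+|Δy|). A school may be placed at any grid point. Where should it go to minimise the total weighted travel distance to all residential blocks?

(8, 5)

Manhattan distance separates: Σwᵢ(|x−xᵢ|+|y−yᵢ|) = Σwᵢ|x−xᵢ| + Σwᵢ|y−yᵢ|, so x and y are optimised independently as 1-D weighted medians.
Total weight W = 385; half = 192.5.
x-coordinate, sorted with cumulative weight:
  x=1 (D, w=60) cum 60
  x=7 (F, w=100) cum 160
  x=8 (C, w=50) cum 210  ← median
  x=11 (E, w=5) cum 215
  x=12 (B, w=150) cum 365
  x=14 (A, w=20) cum 385
⇒ x* = 8
y-coordinate, sorted with cumulative weight:
  y=5 (B, w=150) cum 150
  y=5 (F, w=100) cum 250  ← median
  y=6 (A, w=20) cum 270
  y=6 (E, w=5) cum 275
  y=13 (C, w=50) cum 325
  y=14 (D, w=60) cum 385
⇒ y* = 5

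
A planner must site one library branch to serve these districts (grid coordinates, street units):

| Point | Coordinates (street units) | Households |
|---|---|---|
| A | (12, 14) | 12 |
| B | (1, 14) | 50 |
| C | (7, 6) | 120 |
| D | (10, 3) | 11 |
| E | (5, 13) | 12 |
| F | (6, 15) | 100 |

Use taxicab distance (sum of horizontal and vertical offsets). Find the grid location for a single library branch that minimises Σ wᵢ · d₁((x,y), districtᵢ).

(6, 14)

Manhattan distance separates: Σwᵢ(|x−xᵢ|+|y−yᵢ|) = Σwᵢ|x−xᵢ| + Σwᵢ|y−yᵢ|, so x and y are optimised independently as 1-D weighted medians.
Total weight W = 305; half = 152.5.
x-coordinate, sorted with cumulative weight:
  x=1 (B, w=50) cum 50
  x=5 (E, w=12) cum 62
  x=6 (F, w=100) cum 162  ← median
  x=7 (C, w=120) cum 282
  x=10 (D, w=11) cum 293
  x=12 (A, w=12) cum 305
⇒ x* = 6
y-coordinate, sorted with cumulative weight:
  y=3 (D, w=11) cum 11
  y=6 (C, w=120) cum 131
  y=13 (E, w=12) cum 143
  y=14 (A, w=12) cum 155  ← median
  y=14 (B, w=50) cum 205
  y=15 (F, w=100) cum 305
⇒ y* = 14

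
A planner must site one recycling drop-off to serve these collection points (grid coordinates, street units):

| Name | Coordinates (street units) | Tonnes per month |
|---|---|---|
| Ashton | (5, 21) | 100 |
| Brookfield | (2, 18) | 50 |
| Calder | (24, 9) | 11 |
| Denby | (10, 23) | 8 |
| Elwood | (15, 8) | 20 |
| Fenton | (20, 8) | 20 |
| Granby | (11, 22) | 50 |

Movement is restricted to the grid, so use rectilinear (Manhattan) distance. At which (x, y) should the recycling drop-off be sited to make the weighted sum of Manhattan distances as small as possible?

(5, 21)

Manhattan distance separates: Σwᵢ(|x−xᵢ|+|y−yᵢ|) = Σwᵢ|x−xᵢ| + Σwᵢ|y−yᵢ|, so x and y are optimised independently as 1-D weighted medians.
Total weight W = 259; half = 129.5.
x-coordinate, sorted with cumulative weight:
  x=2 (Brookfield, w=50) cum 50
  x=5 (Ashton, w=100) cum 150  ← median
  x=10 (Denby, w=8) cum 158
  x=11 (Granby, w=50) cum 208
  x=15 (Elwood, w=20) cum 228
  x=20 (Fenton, w=20) cum 248
  x=24 (Calder, w=11) cum 259
⇒ x* = 5
y-coordinate, sorted with cumulative weight:
  y=8 (Elwood, w=20) cum 20
  y=8 (Fenton, w=20) cum 40
  y=9 (Calder, w=11) cum 51
  y=18 (Brookfield, w=50) cum 101
  y=21 (Ashton, w=100) cum 201  ← median
  y=22 (Granby, w=50) cum 251
  y=23 (Denby, w=8) cum 259
⇒ y* = 21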